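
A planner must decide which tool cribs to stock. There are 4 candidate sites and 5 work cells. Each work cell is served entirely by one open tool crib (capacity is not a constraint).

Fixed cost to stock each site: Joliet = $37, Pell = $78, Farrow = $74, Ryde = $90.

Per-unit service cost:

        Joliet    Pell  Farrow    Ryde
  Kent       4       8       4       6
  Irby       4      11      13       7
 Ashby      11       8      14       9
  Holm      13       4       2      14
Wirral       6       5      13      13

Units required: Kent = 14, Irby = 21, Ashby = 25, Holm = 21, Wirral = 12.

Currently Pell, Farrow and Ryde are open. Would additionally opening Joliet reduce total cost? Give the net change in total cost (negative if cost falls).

Current service cost with {Pell, Farrow, Ryde}: 505.
Adding Joliet: each work cell re-picks its cheapest; new service cost 442, saving 63.
Extra fixed cost: 37. Net change = 37 − 63 = -26.
(Totals: 747 → 721.)

Yes — net change −26 (cost falls by 26).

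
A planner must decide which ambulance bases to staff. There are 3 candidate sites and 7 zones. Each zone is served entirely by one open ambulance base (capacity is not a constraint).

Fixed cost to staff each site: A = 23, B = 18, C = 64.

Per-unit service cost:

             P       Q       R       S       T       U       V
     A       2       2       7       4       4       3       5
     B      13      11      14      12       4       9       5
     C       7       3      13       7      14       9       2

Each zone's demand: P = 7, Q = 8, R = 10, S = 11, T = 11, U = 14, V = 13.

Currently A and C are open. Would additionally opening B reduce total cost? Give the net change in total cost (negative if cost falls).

No — net change +18 (cost rises by 18).

Current service cost with {A, C}: 256.
Adding B: each zone re-picks its cheapest; new service cost 256, saving 0.
Extra fixed cost: 18. Net change = 18 − 0 = 18.
(Totals: 343 → 361.)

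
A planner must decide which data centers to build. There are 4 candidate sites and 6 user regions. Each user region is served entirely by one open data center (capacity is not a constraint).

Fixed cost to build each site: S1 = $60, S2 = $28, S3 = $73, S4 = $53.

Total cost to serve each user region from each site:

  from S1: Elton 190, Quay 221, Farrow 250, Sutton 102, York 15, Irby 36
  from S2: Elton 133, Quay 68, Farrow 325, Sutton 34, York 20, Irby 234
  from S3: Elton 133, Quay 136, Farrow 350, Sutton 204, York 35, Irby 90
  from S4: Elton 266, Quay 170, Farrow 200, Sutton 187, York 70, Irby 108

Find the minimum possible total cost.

For any fixed open set, each user region goes to its cheapest open site; total = fixed + service.
{S1, S2}: Elton→S2 133, Quay→S2 68, Farrow→S1 250, Sutton→S2 34, York→S1 15, Irby→S1 36. Service 536; fixed 88; total 624.
{S1, S2, S4}: Elton→S2 133, Quay→S2 68, Farrow→S4 200, Sutton→S2 34, York→S1 15, Irby→S1 36. Service 486; fixed 141; total 627.
{S2, S4}: Elton→S2 133, Quay→S2 68, Farrow→S4 200, Sutton→S2 34, York→S2 20, Irby→S4 108. Service 563; fixed 81; total 644.
{S1, S2, S3, S4}: Elton→S2 133, Quay→S2 68, Farrow→S4 200, Sutton→S2 34, York→S1 15, Irby→S1 36. Service 486; fixed 214; total 700.
No other subset beats 624.

Minimum total cost: 624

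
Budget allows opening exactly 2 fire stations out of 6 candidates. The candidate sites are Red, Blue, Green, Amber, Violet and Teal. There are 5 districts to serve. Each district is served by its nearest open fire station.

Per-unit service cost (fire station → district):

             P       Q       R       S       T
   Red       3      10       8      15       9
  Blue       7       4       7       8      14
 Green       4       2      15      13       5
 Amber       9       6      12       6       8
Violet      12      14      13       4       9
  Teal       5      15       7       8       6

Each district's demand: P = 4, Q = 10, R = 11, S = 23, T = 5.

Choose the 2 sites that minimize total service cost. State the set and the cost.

Choose Blue and Violet; total service cost 282.

With exactly 2 open, each district uses its cheapest among the chosen.
{Blue, Violet}: P→Blue 7·4=28, Q→Blue 4·10=40, R→Blue 7·11=77, S→Violet 4·23=92, T→Violet 9·5=45. Service cost 282.
{Green, Violet}: service cost 296
{Blue, Green}: service cost 322
Among all 15 size-2 choices, {Blue, Violet} is lowest.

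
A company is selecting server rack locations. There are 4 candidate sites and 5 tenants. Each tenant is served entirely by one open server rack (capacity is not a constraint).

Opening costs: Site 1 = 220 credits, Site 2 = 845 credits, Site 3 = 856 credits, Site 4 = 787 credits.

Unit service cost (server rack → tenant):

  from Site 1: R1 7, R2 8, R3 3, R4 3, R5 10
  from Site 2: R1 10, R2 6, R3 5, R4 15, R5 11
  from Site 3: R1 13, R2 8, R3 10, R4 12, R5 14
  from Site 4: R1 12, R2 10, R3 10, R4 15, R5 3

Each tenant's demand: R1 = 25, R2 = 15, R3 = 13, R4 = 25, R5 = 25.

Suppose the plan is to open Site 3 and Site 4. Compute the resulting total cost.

Each tenant is assigned to its cheapest site among the open ones.
{Site 3, Site 4}: R1→Site 4 12·25=300, R2→Site 3 8·15=120, R3→Site 3 10·13=130, R4→Site 3 12·25=300, R5→Site 4 3·25=75. Service 925; fixed 1643; total 2568.

Total cost: 2568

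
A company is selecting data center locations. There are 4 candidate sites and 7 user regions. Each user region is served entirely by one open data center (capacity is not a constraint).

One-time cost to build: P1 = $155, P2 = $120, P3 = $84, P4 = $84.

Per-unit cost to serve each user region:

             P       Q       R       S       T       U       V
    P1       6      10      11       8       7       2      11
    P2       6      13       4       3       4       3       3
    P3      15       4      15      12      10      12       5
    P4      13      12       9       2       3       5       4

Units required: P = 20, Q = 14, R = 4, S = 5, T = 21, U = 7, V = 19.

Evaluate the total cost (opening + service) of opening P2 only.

Each user region is assigned to its cheapest site among the open ones.
{P2}: P→P2 6·20=120, Q→P2 13·14=182, R→P2 4·4=16, S→P2 3·5=15, T→P2 4·21=84, U→P2 3·7=21, V→P2 3·19=57. Service 495; fixed 120; total 615.

Total cost: 615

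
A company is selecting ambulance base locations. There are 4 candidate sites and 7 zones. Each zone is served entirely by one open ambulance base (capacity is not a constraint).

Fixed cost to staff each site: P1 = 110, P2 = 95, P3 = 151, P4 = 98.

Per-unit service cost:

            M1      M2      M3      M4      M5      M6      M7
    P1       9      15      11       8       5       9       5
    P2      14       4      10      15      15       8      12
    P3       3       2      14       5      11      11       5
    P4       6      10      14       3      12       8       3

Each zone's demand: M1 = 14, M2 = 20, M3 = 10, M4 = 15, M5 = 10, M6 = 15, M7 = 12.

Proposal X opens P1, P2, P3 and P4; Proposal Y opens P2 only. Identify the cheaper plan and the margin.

Proposal X is cheaper by 223.

Proposal X: {P1, P2, P3, P4}: M1→P3 3·14=42, M2→P3 2·20=40, M3→P2 10·10=100, M4→P4 3·15=45, M5→P1 5·10=50, M6→P2 8·15=120, M7→P4 3·12=36. Service 433; fixed 454; total 887.
Proposal Y: {P2}: M1→P2 14·14=196, M2→P2 4·20=80, M3→P2 10·10=100, M4→P2 15·15=225, M5→P2 15·10=150, M6→P2 8·15=120, M7→P2 12·12=144. Service 1015; fixed 95; total 1110.
Difference: |887 − 1110| = 223.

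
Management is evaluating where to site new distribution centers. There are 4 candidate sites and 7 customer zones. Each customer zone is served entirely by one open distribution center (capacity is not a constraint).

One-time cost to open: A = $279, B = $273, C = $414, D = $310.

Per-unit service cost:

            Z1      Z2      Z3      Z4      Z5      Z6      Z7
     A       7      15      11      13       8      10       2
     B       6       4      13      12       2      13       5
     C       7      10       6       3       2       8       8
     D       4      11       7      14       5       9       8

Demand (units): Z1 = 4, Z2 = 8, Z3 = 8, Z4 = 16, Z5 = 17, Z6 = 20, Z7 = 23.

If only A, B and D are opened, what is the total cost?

Total cost: 1418

Each customer zone is assigned to its cheapest site among the open ones.
{A, B, D}: Z1→D 4·4=16, Z2→B 4·8=32, Z3→D 7·8=56, Z4→B 12·16=192, Z5→B 2·17=34, Z6→D 9·20=180, Z7→A 2·23=46. Service 556; fixed 862; total 1418.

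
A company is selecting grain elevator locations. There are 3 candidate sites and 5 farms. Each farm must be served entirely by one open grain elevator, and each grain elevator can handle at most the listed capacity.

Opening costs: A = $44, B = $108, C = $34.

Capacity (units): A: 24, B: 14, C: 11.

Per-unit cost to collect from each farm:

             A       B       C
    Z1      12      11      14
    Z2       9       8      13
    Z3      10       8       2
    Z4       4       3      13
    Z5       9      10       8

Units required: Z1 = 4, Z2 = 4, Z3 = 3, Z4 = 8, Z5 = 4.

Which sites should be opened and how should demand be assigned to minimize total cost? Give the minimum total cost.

Open {A}: Z1→A 12·4=48, Z2→A 9·4=36, Z3→A 10·3=30, Z4→A 4·8=32, Z5→A 9·4=36.
Loads: A carries 23/24. Service 182; fixed 44; total 226.
Next best feasible plan costs 232.

Minimum total cost: 226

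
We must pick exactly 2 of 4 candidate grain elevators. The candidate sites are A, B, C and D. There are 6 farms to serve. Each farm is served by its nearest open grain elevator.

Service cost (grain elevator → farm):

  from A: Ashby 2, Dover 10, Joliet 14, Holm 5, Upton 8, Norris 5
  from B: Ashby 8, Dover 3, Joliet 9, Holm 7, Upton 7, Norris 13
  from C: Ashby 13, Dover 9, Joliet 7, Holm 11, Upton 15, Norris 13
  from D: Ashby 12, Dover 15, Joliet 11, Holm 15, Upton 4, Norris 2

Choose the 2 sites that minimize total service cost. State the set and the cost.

With exactly 2 open, each farm uses its cheapest among the chosen.
{A, B}: Ashby→A 2, Dover→B 3, Joliet→B 9, Holm→A 5, Upton→B 7, Norris→A 5. Service cost 31.
{B, D}: service cost 33
{A, D}: service cost 34
Among all 6 size-2 choices, {A, B} is lowest.

Choose A and B; total service cost 31.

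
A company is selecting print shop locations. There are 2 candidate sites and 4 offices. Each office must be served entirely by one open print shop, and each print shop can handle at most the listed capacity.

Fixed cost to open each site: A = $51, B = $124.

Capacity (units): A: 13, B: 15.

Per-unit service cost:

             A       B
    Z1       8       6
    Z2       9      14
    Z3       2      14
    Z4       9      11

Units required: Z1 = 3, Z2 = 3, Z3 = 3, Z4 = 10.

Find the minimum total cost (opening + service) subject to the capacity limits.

Minimum total cost: 331

Open {A, B}: Z1→B 6·3=18, Z2→B 14·3=42, Z3→A 2·3=6, Z4→A 9·10=90.
Loads: A carries 13/13, B carries 6/15. Service 156; fixed 175; total 331.
Next best feasible plan costs 336.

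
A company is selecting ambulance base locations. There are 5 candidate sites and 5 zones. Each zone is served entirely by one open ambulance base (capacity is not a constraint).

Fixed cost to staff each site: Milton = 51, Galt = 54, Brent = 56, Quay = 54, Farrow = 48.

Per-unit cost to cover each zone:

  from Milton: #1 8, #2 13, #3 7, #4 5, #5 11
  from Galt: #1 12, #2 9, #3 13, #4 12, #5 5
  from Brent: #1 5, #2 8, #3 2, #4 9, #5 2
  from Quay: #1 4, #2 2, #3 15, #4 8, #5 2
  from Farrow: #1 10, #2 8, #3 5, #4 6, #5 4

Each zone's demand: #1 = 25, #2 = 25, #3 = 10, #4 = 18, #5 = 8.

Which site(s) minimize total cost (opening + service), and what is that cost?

Open Quay and Farrow; minimum total cost 426.

For any fixed open set, each zone goes to its cheapest open site; total = fixed + service.
{Quay, Farrow}: #1→Quay 4·25=100, #2→Quay 2·25=50, #3→Farrow 5·10=50, #4→Farrow 6·18=108, #5→Quay 2·8=16. Service 324; fixed 102; total 426.
{Milton, Quay}: service 326 + fixed 105 = 431
{Milton, Brent, Quay}: service 276 + fixed 161 = 437
{Milton, Galt, Brent, Quay, Farrow}: service 276 + fixed 263 = 539
No other subset beats 426.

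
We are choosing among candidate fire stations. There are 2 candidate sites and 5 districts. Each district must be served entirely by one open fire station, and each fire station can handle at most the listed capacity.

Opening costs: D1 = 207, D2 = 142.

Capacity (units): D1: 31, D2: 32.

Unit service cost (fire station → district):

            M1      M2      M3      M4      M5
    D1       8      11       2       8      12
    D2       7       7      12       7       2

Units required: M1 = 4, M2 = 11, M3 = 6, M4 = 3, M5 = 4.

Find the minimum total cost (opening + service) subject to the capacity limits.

Minimum total cost: 348

Open {D2}: M1→D2 7·4=28, M2→D2 7·11=77, M3→D2 12·6=72, M4→D2 7·3=21, M5→D2 2·4=8.
Loads: D2 carries 28/32. Service 206; fixed 142; total 348.
Next best feasible plan costs 444.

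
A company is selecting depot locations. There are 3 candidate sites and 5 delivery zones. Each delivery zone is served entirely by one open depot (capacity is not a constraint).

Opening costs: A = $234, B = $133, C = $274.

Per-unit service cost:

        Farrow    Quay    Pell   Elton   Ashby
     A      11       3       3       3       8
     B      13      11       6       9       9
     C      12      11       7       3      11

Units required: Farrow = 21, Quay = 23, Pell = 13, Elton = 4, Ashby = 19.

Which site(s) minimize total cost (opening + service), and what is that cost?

For any fixed open set, each delivery zone goes to its cheapest open site; total = fixed + service.
{A}: Farrow→A 11·21=231, Quay→A 3·23=69, Pell→A 3·13=39, Elton→A 3·4=12, Ashby→A 8·19=152. Service 503; fixed 234; total 737.
{A, B}: Farrow→A 11·21=231, Quay→A 3·23=69, Pell→A 3·13=39, Elton→A 3·4=12, Ashby→A 8·19=152. Service 503; fixed 367; total 870.
{B}: Farrow→B 13·21=273, Quay→B 11·23=253, Pell→B 6·13=78, Elton→B 9·4=36, Ashby→B 9·19=171. Service 811; fixed 133; total 944.
{A, B, C}: service 503 + fixed 641 = 1144
No other subset beats 737.

Open A only; minimum total cost 737.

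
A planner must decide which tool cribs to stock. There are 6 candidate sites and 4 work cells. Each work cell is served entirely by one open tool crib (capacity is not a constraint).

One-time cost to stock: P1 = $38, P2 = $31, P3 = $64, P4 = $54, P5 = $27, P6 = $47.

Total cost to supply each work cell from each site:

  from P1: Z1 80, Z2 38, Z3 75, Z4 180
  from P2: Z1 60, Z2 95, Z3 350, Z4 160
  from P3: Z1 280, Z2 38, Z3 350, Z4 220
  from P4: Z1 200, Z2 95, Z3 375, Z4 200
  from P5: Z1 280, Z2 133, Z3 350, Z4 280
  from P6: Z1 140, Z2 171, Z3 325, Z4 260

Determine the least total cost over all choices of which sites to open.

Minimum total cost: 402

For any fixed open set, each work cell goes to its cheapest open site; total = fixed + service.
{P1, P2}: Z1→P2 60, Z2→P1 38, Z3→P1 75, Z4→P2 160. Service 333; fixed 69; total 402.
{P1}: service 373 + fixed 38 = 411
{P1, P2, P5}: service 333 + fixed 96 = 429
{P1, P2, P3, P4, P5, P6}: service 333 + fixed 261 = 594
No other subset beats 402.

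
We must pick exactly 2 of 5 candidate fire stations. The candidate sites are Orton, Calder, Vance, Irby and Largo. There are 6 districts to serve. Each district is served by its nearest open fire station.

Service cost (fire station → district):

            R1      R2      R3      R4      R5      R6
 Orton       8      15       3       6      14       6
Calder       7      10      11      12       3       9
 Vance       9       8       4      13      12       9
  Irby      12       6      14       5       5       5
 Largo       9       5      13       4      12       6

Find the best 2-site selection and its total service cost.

With exactly 2 open, each district uses its cheapest among the chosen.
{Orton, Irby}: R1→Orton 8, R2→Irby 6, R3→Orton 3, R4→Irby 5, R5→Irby 5, R6→Irby 5. Service cost 32.
{Vance, Irby}: service cost 34
{Orton, Calder}: service cost 35
Among all 10 size-2 choices, {Orton, Irby} is lowest.

Choose Orton and Irby; total service cost 32.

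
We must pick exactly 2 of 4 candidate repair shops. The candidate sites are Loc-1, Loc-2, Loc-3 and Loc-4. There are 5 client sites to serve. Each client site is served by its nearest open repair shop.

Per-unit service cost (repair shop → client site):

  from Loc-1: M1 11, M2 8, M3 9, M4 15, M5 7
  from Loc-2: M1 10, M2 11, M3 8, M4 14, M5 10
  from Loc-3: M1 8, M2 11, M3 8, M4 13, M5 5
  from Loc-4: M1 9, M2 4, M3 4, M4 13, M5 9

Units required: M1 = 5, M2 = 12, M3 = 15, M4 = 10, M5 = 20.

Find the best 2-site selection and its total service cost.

With exactly 2 open, each client site uses its cheapest among the chosen.
{Loc-3, Loc-4}: M1→Loc-3 8·5=40, M2→Loc-4 4·12=48, M3→Loc-4 4·15=60, M4→Loc-3 13·10=130, M5→Loc-3 5·20=100. Service cost 378.
{Loc-1, Loc-4}: service cost 423
{Loc-2, Loc-4}: service cost 463
Among all 6 size-2 choices, {Loc-3, Loc-4} is lowest.

Choose Loc-3 and Loc-4; total service cost 378.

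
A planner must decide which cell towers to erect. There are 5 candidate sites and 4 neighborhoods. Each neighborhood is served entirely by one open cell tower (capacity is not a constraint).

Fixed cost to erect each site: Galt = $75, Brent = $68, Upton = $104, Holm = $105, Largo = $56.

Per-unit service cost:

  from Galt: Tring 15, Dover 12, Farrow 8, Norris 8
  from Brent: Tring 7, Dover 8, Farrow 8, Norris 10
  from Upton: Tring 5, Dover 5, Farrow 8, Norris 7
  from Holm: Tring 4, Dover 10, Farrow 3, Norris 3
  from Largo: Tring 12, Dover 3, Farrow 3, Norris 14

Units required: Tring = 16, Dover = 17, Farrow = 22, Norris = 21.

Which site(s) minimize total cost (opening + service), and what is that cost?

For any fixed open set, each neighborhood goes to its cheapest open site; total = fixed + service.
{Holm, Largo}: Tring→Holm 4·16=64, Dover→Largo 3·17=51, Farrow→Holm 3·22=66, Norris→Holm 3·21=63. Service 244; fixed 161; total 405.
{Holm}: service 363 + fixed 105 = 468
{Brent, Holm, Largo}: service 244 + fixed 229 = 473
{Galt, Brent, Upton, Holm, Largo}: service 244 + fixed 408 = 652
No other subset beats 405.

Open Holm and Largo; minimum total cost 405.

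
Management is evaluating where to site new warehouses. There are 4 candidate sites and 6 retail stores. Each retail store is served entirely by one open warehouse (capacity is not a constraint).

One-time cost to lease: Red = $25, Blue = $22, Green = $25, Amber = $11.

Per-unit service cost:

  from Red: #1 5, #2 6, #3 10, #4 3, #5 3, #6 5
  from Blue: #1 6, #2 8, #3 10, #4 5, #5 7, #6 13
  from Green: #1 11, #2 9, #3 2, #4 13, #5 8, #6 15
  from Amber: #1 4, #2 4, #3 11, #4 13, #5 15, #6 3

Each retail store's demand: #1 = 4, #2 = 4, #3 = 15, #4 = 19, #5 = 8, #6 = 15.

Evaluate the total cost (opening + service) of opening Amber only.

Total cost: 620

Each retail store is assigned to its cheapest site among the open ones.
{Amber}: #1→Amber 4·4=16, #2→Amber 4·4=16, #3→Amber 11·15=165, #4→Amber 13·19=247, #5→Amber 15·8=120, #6→Amber 3·15=45. Service 609; fixed 11; total 620.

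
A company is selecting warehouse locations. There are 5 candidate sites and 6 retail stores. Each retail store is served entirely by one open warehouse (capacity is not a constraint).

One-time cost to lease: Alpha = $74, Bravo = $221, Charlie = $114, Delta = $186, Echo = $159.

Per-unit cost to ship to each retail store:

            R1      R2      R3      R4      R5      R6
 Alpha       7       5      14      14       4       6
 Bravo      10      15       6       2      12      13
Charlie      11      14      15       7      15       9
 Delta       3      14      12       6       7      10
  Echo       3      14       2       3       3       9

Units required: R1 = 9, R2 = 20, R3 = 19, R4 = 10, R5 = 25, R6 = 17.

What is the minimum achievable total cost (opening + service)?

Minimum total cost: 605

For any fixed open set, each retail store goes to its cheapest open site; total = fixed + service.
{Alpha, Echo}: R1→Echo 3·9=27, R2→Alpha 5·20=100, R3→Echo 2·19=38, R4→Echo 3·10=30, R5→Echo 3·25=75, R6→Alpha 6·17=102. Service 372; fixed 233; total 605.
{Alpha, Charlie, Echo}: service 372 + fixed 347 = 719
{Echo}: service 603 + fixed 159 = 762
{Alpha, Bravo, Charlie, Delta, Echo}: service 362 + fixed 754 = 1116
No other subset beats 605.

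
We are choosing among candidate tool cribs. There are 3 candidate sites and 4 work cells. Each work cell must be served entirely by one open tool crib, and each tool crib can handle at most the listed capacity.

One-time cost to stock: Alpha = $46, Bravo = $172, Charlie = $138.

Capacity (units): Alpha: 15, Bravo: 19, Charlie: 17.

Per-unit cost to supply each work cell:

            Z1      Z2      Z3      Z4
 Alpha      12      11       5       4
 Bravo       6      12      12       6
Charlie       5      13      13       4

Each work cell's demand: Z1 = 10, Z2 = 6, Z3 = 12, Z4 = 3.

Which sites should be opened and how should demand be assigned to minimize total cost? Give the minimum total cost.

Minimum total cost: 384

Open {Alpha, Charlie}: Z1→Charlie 5·10=50, Z2→Charlie 13·6=78, Z3→Alpha 5·12=60, Z4→Alpha 4·3=12.
Loads: Alpha carries 15/15, Charlie carries 16/17. Service 200; fixed 184; total 384.
Next best feasible plan costs 422.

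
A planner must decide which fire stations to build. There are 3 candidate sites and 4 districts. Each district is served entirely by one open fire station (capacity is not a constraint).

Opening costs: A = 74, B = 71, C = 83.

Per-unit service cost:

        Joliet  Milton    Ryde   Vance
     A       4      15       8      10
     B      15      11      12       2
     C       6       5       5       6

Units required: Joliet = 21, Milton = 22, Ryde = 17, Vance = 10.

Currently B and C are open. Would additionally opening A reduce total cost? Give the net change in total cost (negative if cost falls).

Current service cost with {B, C}: 341.
Adding A: each district re-picks its cheapest; new service cost 299, saving 42.
Extra fixed cost: 74. Net change = 74 − 42 = 32.
(Totals: 495 → 527.)

No — net change +32 (cost rises by 32).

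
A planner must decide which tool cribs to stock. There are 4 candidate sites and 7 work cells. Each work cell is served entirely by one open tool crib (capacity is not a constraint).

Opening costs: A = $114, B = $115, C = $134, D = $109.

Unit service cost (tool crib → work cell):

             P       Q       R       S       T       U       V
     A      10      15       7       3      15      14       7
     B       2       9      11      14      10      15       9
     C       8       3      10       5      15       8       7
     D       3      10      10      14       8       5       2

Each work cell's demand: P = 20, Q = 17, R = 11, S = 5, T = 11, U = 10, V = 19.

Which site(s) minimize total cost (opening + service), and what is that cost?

Open C and D; minimum total cost 665.

For any fixed open set, each work cell goes to its cheapest open site; total = fixed + service.
{C, D}: P→D 3·20=60, Q→C 3·17=51, R→C 10·11=110, S→C 5·5=25, T→D 8·11=88, U→D 5·10=50, V→D 2·19=38. Service 422; fixed 243; total 665.
{D}: P→D 3·20=60, Q→D 10·17=170, R→D 10·11=110, S→D 14·5=70, T→D 8·11=88, U→D 5·10=50, V→D 2·19=38. Service 586; fixed 109; total 695.
{A, D}: P→D 3·20=60, Q→D 10·17=170, R→A 7·11=77, S→A 3·5=15, T→D 8·11=88, U→D 5·10=50, V→D 2·19=38. Service 498; fixed 223; total 721.
{A, B, C, D}: P→B 2·20=40, Q→C 3·17=51, R→A 7·11=77, S→A 3·5=15, T→D 8·11=88, U→D 5·10=50, V→D 2·19=38. Service 359; fixed 472; total 831.
No other subset beats 665.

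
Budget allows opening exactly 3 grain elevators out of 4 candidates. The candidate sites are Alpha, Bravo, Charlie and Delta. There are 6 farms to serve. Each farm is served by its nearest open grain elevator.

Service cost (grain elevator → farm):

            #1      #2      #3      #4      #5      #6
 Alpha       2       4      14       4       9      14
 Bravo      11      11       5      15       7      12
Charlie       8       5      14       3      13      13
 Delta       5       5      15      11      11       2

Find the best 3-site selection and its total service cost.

With exactly 3 open, each farm uses its cheapest among the chosen.
{Alpha, Bravo, Delta}: #1→Alpha 2, #2→Alpha 4, #3→Bravo 5, #4→Alpha 4, #5→Bravo 7, #6→Delta 2. Service cost 24.
{Bravo, Charlie, Delta}: service cost 27
{Alpha, Bravo, Charlie}: service cost 33
Among all 4 size-3 choices, {Alpha, Bravo, Delta} is lowest.

Choose Alpha, Bravo and Delta; total service cost 24.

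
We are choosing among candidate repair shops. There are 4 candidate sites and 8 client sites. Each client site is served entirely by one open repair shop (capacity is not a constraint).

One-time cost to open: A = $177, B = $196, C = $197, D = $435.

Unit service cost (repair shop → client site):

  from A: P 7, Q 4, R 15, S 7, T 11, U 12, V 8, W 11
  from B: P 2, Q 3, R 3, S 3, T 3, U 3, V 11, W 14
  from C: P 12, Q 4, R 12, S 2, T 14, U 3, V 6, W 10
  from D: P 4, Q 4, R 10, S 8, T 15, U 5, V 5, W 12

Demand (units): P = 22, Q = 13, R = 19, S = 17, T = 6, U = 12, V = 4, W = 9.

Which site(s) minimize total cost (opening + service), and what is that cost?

Open B only; minimum total cost 611.

For any fixed open set, each client site goes to its cheapest open site; total = fixed + service.
{B}: P→B 2·22=44, Q→B 3·13=39, R→B 3·19=57, S→B 3·17=51, T→B 3·6=18, U→B 3·12=36, V→B 11·4=44, W→B 14·9=126. Service 415; fixed 196; total 611.
{B, C}: service 342 + fixed 393 = 735
{A, B}: service 376 + fixed 373 = 749
{A, B, C, D}: service 338 + fixed 1005 = 1343
No other subset beats 611.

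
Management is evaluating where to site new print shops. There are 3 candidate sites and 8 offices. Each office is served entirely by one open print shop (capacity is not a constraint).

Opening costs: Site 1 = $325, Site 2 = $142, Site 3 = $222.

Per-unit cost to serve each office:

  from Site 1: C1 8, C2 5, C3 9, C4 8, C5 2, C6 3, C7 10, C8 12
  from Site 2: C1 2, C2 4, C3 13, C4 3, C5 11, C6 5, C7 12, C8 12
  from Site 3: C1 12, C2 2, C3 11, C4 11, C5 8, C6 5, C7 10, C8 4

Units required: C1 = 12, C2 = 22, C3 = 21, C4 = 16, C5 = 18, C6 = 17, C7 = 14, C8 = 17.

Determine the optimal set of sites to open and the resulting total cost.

For any fixed open set, each office goes to its cheapest open site; total = fixed + service.
{Site 2, Site 3}: C1→Site 2 2·12=24, C2→Site 3 2·22=44, C3→Site 3 11·21=231, C4→Site 2 3·16=48, C5→Site 3 8·18=144, C6→Site 2 5·17=85, C7→Site 3 10·14=140, C8→Site 3 4·17=68. Service 784; fixed 364; total 1148.
{Site 2}: C1→Site 2 2·12=24, C2→Site 2 4·22=88, C3→Site 2 13·21=273, C4→Site 2 3·16=48, C5→Site 2 11·18=198, C6→Site 2 5·17=85, C7→Site 2 12·14=168, C8→Site 2 12·17=204. Service 1088; fixed 142; total 1230.
{Site 1, Site 2}: service 780 + fixed 467 = 1247
{Site 1, Site 2, Site 3}: service 600 + fixed 689 = 1289
No other subset beats 1148.

Open Site 2 and Site 3; minimum total cost 1148.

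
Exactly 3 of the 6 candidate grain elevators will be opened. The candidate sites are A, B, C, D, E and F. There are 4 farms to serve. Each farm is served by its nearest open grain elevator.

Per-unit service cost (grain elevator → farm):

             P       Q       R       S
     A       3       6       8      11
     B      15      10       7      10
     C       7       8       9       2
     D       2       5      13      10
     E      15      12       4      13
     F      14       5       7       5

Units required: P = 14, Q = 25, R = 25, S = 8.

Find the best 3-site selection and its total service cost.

Choose C, D and E; total service cost 269.

With exactly 3 open, each farm uses its cheapest among the chosen.
{C, D, E}: P→D 2·14=28, Q→D 5·25=125, R→E 4·25=100, S→C 2·8=16. Service cost 269.
{D, E, F}: service cost 293
{A, E, F}: service cost 307
Among all 20 size-3 choices, {C, D, E} is lowest.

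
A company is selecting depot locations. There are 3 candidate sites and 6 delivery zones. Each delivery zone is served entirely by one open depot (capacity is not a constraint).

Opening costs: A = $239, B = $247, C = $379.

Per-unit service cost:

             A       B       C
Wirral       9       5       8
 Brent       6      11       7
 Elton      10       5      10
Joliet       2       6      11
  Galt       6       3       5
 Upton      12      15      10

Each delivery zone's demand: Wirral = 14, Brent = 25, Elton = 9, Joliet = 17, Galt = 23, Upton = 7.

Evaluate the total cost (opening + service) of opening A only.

Total cost: 861

Each delivery zone is assigned to its cheapest site among the open ones.
{A}: Wirral→A 9·14=126, Brent→A 6·25=150, Elton→A 10·9=90, Joliet→A 2·17=34, Galt→A 6·23=138, Upton→A 12·7=84. Service 622; fixed 239; total 861.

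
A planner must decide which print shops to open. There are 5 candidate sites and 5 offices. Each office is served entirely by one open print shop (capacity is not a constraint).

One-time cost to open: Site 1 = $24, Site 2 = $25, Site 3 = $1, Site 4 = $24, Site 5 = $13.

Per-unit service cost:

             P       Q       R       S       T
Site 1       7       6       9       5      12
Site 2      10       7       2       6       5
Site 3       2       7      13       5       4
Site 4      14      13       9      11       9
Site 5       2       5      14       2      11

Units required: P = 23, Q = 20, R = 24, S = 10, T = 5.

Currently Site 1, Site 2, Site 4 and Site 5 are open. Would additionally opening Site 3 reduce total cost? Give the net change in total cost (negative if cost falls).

Current service cost with {Site 1, Site 2, Site 4, Site 5}: 239.
Adding Site 3: each office re-picks its cheapest; new service cost 234, saving 5.
Extra fixed cost: 1. Net change = 1 − 5 = -4.
(Totals: 325 → 321.)

Yes — net change −4 (cost falls by 4).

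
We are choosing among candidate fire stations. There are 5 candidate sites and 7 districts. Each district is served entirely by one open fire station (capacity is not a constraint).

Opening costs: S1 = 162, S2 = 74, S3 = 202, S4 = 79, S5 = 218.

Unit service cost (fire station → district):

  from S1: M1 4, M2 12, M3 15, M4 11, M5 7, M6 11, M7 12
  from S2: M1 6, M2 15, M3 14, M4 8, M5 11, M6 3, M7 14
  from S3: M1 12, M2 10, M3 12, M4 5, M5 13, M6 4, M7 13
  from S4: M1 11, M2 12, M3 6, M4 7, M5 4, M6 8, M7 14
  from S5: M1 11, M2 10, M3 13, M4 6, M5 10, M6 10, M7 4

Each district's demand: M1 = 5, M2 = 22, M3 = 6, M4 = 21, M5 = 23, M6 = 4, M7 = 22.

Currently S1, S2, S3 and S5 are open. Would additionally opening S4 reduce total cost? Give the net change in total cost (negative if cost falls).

Current service cost with {S1, S2, S3, S5}: 678.
Adding S4: each district re-picks its cheapest; new service cost 573, saving 105.
Extra fixed cost: 79. Net change = 79 − 105 = -26.
(Totals: 1334 → 1308.)

Yes — net change −26 (cost falls by 26).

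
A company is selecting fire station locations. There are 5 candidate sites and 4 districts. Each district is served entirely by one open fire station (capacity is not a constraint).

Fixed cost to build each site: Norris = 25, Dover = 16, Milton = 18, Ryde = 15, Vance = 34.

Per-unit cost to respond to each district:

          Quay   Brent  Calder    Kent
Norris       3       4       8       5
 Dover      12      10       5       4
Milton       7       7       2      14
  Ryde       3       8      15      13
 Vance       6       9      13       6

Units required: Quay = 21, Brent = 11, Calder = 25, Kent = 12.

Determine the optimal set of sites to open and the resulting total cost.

For any fixed open set, each district goes to its cheapest open site; total = fixed + service.
{Norris, Milton}: Quay→Norris 3·21=63, Brent→Norris 4·11=44, Calder→Milton 2·25=50, Kent→Norris 5·12=60. Service 217; fixed 43; total 260.
{Norris, Dover, Milton}: Quay→Norris 3·21=63, Brent→Norris 4·11=44, Calder→Milton 2·25=50, Kent→Dover 4·12=48. Service 205; fixed 59; total 264.
{Norris, Milton, Ryde}: Quay→Norris 3·21=63, Brent→Norris 4·11=44, Calder→Milton 2·25=50, Kent→Norris 5·12=60. Service 217; fixed 58; total 275.
{Norris, Dover, Milton, Ryde, Vance}: service 205 + fixed 108 = 313
No other subset beats 260.

Open Norris and Milton; minimum total cost 260.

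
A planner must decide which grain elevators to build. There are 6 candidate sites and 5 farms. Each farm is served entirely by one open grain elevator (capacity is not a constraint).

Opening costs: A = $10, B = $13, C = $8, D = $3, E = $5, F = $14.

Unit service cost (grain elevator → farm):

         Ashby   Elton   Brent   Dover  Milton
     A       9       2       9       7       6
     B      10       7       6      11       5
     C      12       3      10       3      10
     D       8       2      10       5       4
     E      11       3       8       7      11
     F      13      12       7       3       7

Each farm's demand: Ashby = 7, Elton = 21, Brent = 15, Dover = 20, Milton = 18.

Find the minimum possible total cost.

For any fixed open set, each farm goes to its cheapest open site; total = fixed + service.
{B, C, D}: Ashby→D 8·7=56, Elton→D 2·21=42, Brent→B 6·15=90, Dover→C 3·20=60, Milton→D 4·18=72. Service 320; fixed 24; total 344.
{B, C, D, E}: service 320 + fixed 29 = 349
{B, D, F}: service 320 + fixed 30 = 350
{A, B, C, D, E, F}: service 320 + fixed 53 = 373
No other subset beats 344.

Minimum total cost: 344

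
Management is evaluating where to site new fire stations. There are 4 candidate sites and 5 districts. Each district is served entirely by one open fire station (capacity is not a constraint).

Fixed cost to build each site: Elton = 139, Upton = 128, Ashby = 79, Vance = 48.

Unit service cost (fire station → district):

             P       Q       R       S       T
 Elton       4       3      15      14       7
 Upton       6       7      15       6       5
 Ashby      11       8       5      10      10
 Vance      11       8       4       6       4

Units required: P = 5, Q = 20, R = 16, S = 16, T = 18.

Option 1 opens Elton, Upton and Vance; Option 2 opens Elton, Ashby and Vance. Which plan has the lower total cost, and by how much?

Option 1: {Elton, Upton, Vance}: P→Elton 4·5=20, Q→Elton 3·20=60, R→Vance 4·16=64, S→Upton 6·16=96, T→Vance 4·18=72. Service 312; fixed 315; total 627.
Option 2: {Elton, Ashby, Vance}: P→Elton 4·5=20, Q→Elton 3·20=60, R→Vance 4·16=64, S→Vance 6·16=96, T→Vance 4·18=72. Service 312; fixed 266; total 578.
Difference: |627 − 578| = 49.

Option 2 is cheaper by 49.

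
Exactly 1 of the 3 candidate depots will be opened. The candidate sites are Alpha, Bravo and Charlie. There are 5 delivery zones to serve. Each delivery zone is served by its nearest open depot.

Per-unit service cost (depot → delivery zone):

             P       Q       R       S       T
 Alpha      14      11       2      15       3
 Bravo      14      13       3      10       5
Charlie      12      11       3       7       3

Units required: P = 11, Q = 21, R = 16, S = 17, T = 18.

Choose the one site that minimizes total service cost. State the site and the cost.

With exactly 1 open, each delivery zone uses its cheapest among the chosen.
{Charlie}: P→Charlie 12·11=132, Q→Charlie 11·21=231, R→Charlie 3·16=48, S→Charlie 7·17=119, T→Charlie 3·18=54. Service cost 584.
{Alpha}: service cost 726
{Bravo}: service cost 735
Among all 3 size-1 choices, {Charlie} is lowest.

Choose Charlie only; total service cost 584.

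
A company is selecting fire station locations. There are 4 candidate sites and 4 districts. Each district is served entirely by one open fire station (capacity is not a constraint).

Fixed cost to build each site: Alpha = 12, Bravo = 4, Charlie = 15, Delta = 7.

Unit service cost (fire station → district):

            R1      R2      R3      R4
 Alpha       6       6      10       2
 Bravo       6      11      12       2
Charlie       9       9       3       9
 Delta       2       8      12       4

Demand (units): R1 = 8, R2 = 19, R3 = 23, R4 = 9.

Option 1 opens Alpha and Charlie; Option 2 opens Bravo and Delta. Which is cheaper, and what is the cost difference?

Option 1: {Alpha, Charlie}: R1→Alpha 6·8=48, R2→Alpha 6·19=114, R3→Charlie 3·23=69, R4→Alpha 2·9=18. Service 249; fixed 27; total 276.
Option 2: {Bravo, Delta}: R1→Delta 2·8=16, R2→Delta 8·19=152, R3→Bravo 12·23=276, R4→Bravo 2·9=18. Service 462; fixed 11; total 473.
Difference: |276 − 473| = 197.

Option 1 is cheaper by 197.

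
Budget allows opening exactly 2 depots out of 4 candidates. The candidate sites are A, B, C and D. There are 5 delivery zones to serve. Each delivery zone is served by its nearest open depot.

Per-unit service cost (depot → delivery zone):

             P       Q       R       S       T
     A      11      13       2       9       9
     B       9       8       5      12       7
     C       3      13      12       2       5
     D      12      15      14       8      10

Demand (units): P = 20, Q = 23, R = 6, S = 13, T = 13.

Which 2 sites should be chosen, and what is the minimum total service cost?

With exactly 2 open, each delivery zone uses its cheapest among the chosen.
{B, C}: P→C 3·20=60, Q→B 8·23=184, R→B 5·6=30, S→C 2·13=26, T→C 5·13=65. Service cost 365.
{A, C}: service cost 462
{C, D}: service cost 522
Among all 6 size-2 choices, {B, C} is lowest.

Choose B and C; total service cost 365.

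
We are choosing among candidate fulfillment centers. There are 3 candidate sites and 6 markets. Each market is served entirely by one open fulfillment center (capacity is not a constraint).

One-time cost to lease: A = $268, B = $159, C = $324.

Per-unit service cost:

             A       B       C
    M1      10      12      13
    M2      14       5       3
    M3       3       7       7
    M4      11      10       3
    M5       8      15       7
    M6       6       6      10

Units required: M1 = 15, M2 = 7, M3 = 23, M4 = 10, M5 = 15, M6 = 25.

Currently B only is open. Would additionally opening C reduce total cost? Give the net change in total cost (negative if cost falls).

Current service cost with {B}: 851.
Adding C: each market re-picks its cheapest; new service cost 647, saving 204.
Extra fixed cost: 324. Net change = 324 − 204 = 120.
(Totals: 1010 → 1130.)

No — net change +120 (cost rises by 120).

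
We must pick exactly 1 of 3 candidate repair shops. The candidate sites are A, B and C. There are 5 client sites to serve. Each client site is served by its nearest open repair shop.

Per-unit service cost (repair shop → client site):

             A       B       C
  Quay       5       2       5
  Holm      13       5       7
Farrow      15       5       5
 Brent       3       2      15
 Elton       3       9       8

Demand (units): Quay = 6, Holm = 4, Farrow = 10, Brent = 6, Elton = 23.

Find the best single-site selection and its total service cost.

Choose B only; total service cost 301.

With exactly 1 open, each client site uses its cheapest among the chosen.
{B}: Quay→B 2·6=12, Holm→B 5·4=20, Farrow→B 5·10=50, Brent→B 2·6=12, Elton→B 9·23=207. Service cost 301.
{A}: service cost 319
{C}: service cost 382
Among all 3 size-1 choices, {B} is lowest.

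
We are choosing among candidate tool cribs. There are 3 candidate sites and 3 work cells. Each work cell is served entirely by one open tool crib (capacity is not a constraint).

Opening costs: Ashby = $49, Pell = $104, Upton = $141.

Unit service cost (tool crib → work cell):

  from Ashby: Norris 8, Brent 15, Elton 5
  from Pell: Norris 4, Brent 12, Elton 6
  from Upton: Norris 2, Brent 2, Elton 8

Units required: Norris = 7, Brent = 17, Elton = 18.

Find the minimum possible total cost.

For any fixed open set, each work cell goes to its cheapest open site; total = fixed + service.
{Ashby, Upton}: Norris→Upton 2·7=14, Brent→Upton 2·17=34, Elton→Ashby 5·18=90. Service 138; fixed 190; total 328.
{Upton}: service 192 + fixed 141 = 333
{Pell, Upton}: service 156 + fixed 245 = 401
{Ashby, Pell, Upton}: Norris→Upton 2·7=14, Brent→Upton 2·17=34, Elton→Ashby 5·18=90. Service 138; fixed 294; total 432.
No other subset beats 328.

Minimum total cost: 328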